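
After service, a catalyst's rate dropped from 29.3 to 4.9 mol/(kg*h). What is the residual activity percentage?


Activity (%) = (rate_used / rate_fresh) * 100
rate_used = 4.9, rate_fresh = 29.3
= (4.9 / 29.3) * 100
= 0.1672 * 100 = 16.72

16.72 %


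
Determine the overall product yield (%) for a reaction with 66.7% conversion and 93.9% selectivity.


Overall yield = conversion (%) * selectivity (%) / 100
Conversion = 66.7%, Selectivity = 93.9%
Y = 66.7 * 93.9 / 100
= 62.6313 %

62.6313 %


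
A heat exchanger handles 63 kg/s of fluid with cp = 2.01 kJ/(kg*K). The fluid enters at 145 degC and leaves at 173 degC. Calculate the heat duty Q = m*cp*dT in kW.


Q = m_dot * cp * delta_T
delta_T = 173 - 145 = 28 K
Q = 63 * 2.01 * 28
= 126.63 * 28
= 3545.64 kW

3545.64 kW


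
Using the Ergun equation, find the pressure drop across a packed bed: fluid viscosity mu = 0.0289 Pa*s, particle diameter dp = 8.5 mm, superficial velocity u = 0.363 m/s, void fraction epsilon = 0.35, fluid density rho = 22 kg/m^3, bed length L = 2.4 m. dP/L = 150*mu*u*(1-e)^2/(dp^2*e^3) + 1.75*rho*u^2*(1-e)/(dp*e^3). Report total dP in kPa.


dp = 8.5 mm = 0.0085 m
Viscous term = 150*0.0289*0.363*(1-0.35)^2 / (0.0085^2*0.35^3) = 214625
Inertial term = 1.75*22*0.363^2*(1-0.35) / (0.0085*0.35^3) = 9048.24
dP/L = 214625 + 9048.24 = 223673 Pa/m
dP = 223673 * 2.4 / 1000 = 536.8 kPa

536.8 kPa


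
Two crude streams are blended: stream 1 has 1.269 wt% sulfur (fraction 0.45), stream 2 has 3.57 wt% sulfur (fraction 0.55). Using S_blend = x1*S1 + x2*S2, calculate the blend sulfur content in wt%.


Linear sulfur blending: S_blend = x1*S1 + x2*S2
Contribution 1: 0.45 * 1.269 = 0.57105 wt%
Contribution 2: 0.55 * 3.57 = 1.9635 wt%
S_blend = 0.57105 + 1.9635 = 2.53455

2.53455 wt%


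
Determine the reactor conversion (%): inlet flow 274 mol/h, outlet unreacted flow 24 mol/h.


X = (F_in - F_out) / F_in * 100
Moles reacted = 274 - 24 = 250
X = 250 / 274 * 100
= 0.9124 * 100
= 91.24 %

91.24 %


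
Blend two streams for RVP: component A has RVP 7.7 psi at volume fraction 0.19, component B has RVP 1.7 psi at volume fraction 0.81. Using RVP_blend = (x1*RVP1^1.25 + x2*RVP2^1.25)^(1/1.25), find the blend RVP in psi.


Chevron index: RVP_blend = (sum xi*RVPi^1.25)^(1/1.25)
RVP^1.25 terms: 0.19 * 7.7^1.25 + 0.81 * 1.7^1.25 = 4.0094
RVP_blend = 4.0094^(1/1.25) = 3.037

3.037 psi


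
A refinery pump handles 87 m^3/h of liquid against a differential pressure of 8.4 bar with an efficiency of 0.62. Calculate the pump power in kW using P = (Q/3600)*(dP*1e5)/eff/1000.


Q = 87 / 3600 = 0.0241667 m^3/s
P = 0.0241667 * (8.4 * 1e5) / 0.62 / 1000 = 32.74

32.74 kW


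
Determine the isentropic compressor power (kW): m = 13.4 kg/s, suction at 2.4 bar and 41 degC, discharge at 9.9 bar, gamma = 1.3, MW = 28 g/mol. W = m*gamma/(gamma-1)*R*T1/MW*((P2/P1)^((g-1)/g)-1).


Isentropic work: W = m*(gamma/(gamma-1))*(R*T1/MW)*((P2/P1)^((gamma-1)/gamma) - 1)
T1 = 41 + 273.15 = 314.15 K
Pressure ratio = 9.9 / 2.4 = 4.125
Exponent = (1.3 - 1)/1.3 = 0.230769
(P2/P1)^exp - 1 = 4.125^0.230769 - 1 = 0.386822
W = 13.4 * 1.3 / 0.3 * 8.314 * 314.15 / 28 * 0.386822 = 2095

2095 kW


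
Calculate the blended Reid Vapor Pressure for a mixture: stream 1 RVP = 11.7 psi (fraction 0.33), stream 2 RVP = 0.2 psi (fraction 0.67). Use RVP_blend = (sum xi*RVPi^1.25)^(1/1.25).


Chevron index: RVP_blend = (sum xi*RVPi^1.25)^(1/1.25)
RVP^1.25 terms: 0.33 * 11.7^1.25 + 0.67 * 0.2^1.25 = 7.2304
RVP_blend = 7.2304^(1/1.25) = 4.868

4.868 psi


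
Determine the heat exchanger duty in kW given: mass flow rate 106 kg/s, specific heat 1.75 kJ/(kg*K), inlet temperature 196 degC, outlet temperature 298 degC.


Q = m_dot * cp * delta_T
delta_T = 298 - 196 = 102 K
Q = 106 * 1.75 * 102
= 185.5 * 102
= 18921 kW

18921 kW


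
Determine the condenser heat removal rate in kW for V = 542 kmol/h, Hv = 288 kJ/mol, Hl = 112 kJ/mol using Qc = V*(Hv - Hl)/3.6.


Qc = 542 * (288 - 112) / 3.6 = 542 * 176 / 3.6 = 26500

26500 kW


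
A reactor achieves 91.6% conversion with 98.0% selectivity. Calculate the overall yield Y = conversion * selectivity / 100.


Overall yield = conversion (%) * selectivity (%) / 100
Conversion = 91.6%, Selectivity = 98.0%
Y = 91.6 * 98.0 / 100
= 89.768 %

89.768 %


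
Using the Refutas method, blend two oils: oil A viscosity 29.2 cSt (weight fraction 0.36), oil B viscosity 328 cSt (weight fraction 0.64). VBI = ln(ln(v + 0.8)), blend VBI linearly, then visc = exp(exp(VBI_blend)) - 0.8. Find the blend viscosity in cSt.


Refutas method: VBN_i = 14.534*ln(ln(visc_i + 0.8)) + 10.975, blended linearly by mass fraction; since VBN is linear in VBI_i = ln(ln(visc_i + 0.8)) and the fractions sum to 1, blend VBI directly: visc = exp(exp(VBI_blend)) - 0.8
VBI_1 = ln(ln(29.2 + 0.8)) = 1.22413
VBI_2 = ln(ln(328 + 0.8)) = 1.75707
VBI_blend = 0.36 * 1.22413 + 0.64 * 1.75707 = 1.56521
visc_blend = exp(exp(1.56521)) - 0.8 = 118.7

118.7 cSt


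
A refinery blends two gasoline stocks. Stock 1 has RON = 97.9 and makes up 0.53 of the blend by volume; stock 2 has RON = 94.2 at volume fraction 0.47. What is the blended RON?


Linear blending: RON_blend = sum(vi * RONi)
Contribution 1: 0.53 * 97.9 = 51.887
Contribution 2: 0.47 * 94.2 = 44.274
RON_blend = 51.887 + 44.274 = 96.161

96.161


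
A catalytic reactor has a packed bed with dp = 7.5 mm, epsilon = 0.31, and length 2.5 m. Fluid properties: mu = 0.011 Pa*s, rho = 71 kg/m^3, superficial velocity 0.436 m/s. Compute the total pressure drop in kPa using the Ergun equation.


dp = 7.5 mm = 0.0075 m
Viscous term = 150*0.011*0.436*(1-0.31)^2 / (0.0075^2*0.31^3) = 204391
Inertial term = 1.75*71*0.436^2*(1-0.31) / (0.0075*0.31^3) = 72941.1
dP/L = 204391 + 72941.1 = 277332 Pa/m
dP = 277332 * 2.5 / 1000 = 693.3 kPa

693.3 kPa


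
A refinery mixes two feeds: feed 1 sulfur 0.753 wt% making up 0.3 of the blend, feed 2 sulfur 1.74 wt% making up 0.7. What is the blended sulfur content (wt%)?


Linear sulfur blending: S_blend = x1*S1 + x2*S2
Contribution 1: 0.3 * 0.753 = 0.2259 wt%
Contribution 2: 0.7 * 1.74 = 1.218 wt%
S_blend = 0.2259 + 1.218 = 1.4439

1.4439 wt%


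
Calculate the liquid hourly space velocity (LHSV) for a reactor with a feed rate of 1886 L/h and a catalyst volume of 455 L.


LHSV = volumetric feed rate / catalyst volume
= 1886 L/h / 455 L
= 4.145 h^-1

4.145 h^-1


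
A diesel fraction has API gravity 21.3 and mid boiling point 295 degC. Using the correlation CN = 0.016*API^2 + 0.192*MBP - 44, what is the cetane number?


CN = 0.016 * 21.3^2 + 0.192 * 295 - 44
CN = 7.25904 + 56.64 - 44 = 19.89904

19.89904


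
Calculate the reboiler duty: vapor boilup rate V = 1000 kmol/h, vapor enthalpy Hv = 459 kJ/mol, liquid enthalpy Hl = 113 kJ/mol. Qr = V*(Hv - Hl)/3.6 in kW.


Qr = 1000 * (459 - 113) / 3.6 = 1000 * 346 / 3.6 = 96110

96110 kW


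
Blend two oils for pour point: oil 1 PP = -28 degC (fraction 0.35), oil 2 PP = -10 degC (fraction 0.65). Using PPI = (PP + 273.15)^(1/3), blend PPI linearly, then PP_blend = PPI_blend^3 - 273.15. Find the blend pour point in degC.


PPI_1 = (-28 + 273.15)^(1/3) = 6.258601
PPI_2 = (-10 + 273.15)^(1/3) = 6.408176
PPI_blend = 0.35 * 6.258601 + 0.65 * 6.408176 = 6.355825
PP_blend = 6.355825^3 - 273.15 = 256.7532 - 273.15 = -16.4

-16.4 degC


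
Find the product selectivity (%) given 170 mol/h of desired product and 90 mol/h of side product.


Selectivity = desired / (desired + undesired) * 100
Total products = 170 + 90 = 260 mol/h
S = 170 / 260 * 100
= 0.6538 * 100
= 65.38 %

65.38 %


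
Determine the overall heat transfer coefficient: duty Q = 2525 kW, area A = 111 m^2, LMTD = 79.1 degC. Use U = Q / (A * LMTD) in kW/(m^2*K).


From Q = U*A*LMTD, U = Q / (A * LMTD)
U = 2525 / (111 * 79.1) = 2525 / 8780.1 = 0.2876

0.2876 kW/(m^2*K)


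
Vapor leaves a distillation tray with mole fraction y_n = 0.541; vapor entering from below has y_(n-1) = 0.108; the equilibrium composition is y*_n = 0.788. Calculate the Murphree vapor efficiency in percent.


Murphree vapor efficiency: EMV = (y_n - y_(n-1)) / (y*_n - y_(n-1)) * 100
EMV = (0.541 - 0.108) / (0.788 - 0.108) * 100 = 0.433 / 0.68 * 100 = 63.68

63.68 %


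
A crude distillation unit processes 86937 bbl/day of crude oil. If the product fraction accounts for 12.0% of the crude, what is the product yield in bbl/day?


Crude throughput = 86937 bbl/day
Fraction yield = 12.0%
yield = throughput * fraction / 100
yield = 86937 * 12.0 / 100 = 10432.44

10432.44 bbl/day


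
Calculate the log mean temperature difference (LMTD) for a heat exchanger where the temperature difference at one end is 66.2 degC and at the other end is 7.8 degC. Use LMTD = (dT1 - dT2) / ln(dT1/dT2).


LMTD = (dT1 - dT2) / ln(dT1/dT2)
= (66.2 - 7.8) / ln(66.2 / 7.8) = 58.4 / 2.13856 = 27.31

27.31 degC


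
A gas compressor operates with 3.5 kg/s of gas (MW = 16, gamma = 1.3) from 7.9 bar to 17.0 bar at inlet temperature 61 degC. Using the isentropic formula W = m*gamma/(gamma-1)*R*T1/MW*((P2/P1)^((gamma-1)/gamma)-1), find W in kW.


Isentropic work: W = m*(gamma/(gamma-1))*(R*T1/MW)*((P2/P1)^((gamma-1)/gamma) - 1)
T1 = 61 + 273.15 = 334.15 K
Pressure ratio = 17.0 / 7.9 = 2.1519
Exponent = (1.3 - 1)/1.3 = 0.230769
(P2/P1)^exp - 1 = 2.1519^0.230769 - 1 = 0.193452
W = 3.5 * 1.3 / 0.3 * 8.314 * 334.15 / 16 * 0.193452 = 509.4

509.4 kW


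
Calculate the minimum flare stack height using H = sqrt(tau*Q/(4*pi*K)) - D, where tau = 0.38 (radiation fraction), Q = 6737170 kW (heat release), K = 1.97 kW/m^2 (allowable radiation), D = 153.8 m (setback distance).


tau*Q/(4*pi*K) = 0.38 * 6737170 / (4 * pi * 1.97) = 103415
sqrt(103415) = 321.582
H = 321.582 - 153.8 = 167.8

167.8 m


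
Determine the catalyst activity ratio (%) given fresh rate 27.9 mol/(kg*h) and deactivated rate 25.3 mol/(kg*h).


Activity (%) = (rate_used / rate_fresh) * 100
rate_used = 25.3, rate_fresh = 27.9
= (25.3 / 27.9) * 100
= 0.9068 * 100 = 90.68

90.68 %


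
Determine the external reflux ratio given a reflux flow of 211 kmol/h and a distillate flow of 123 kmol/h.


Reflux ratio definition: R = L / D (liquid returned / distillate withdrawn)
L = 211 kmol/h, D = 123 kmol/h
R = 211 / 123 = 1.715

1.715


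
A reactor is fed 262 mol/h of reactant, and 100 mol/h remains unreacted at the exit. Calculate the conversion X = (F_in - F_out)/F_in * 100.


X = (F_in - F_out) / F_in * 100
Moles reacted = 262 - 100 = 162
X = 162 / 262 * 100
= 0.6183 * 100
= 61.83 %

61.83 %


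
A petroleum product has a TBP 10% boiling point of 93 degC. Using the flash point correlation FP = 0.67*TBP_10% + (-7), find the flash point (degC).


FP = 0.67 * 93 + (-7) = 55.31

55.31 degC


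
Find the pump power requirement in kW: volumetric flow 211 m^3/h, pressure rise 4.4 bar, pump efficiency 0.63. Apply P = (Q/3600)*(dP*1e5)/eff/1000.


Q = 211 / 3600 = 0.0586111 m^3/s
P = 0.0586111 * (4.4 * 1e5) / 0.63 / 1000 = 40.93

40.93 kW


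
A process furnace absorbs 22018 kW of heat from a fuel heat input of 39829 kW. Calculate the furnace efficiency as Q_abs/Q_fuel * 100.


Furnace efficiency = Q_absorbed / Q_fuel * 100
= 22018 / 39829 * 100 = 55.28

55.28 %


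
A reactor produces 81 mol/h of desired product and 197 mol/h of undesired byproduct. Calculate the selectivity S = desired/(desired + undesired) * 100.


Selectivity = desired / (desired + undesired) * 100
Total products = 81 + 197 = 278 mol/h
S = 81 / 278 * 100
= 0.2914 * 100
= 29.14 %

29.14 %


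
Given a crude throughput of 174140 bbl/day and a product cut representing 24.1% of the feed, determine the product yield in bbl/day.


Crude throughput = 174140 bbl/day
Fraction yield = 24.1%
yield = throughput * fraction / 100
yield = 174140 * 24.1 / 100 = 41967.74

41967.74 bbl/day


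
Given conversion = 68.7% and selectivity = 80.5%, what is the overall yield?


Overall yield = conversion (%) * selectivity (%) / 100
Conversion = 68.7%, Selectivity = 80.5%
Y = 68.7 * 80.5 / 100
= 55.3035 %

55.3035 %


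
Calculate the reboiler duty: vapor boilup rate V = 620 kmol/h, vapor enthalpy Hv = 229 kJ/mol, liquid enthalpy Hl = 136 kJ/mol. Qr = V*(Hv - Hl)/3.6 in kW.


Qr = 620 * (229 - 136) / 3.6 = 620 * 93 / 3.6 = 16020

16020 kW


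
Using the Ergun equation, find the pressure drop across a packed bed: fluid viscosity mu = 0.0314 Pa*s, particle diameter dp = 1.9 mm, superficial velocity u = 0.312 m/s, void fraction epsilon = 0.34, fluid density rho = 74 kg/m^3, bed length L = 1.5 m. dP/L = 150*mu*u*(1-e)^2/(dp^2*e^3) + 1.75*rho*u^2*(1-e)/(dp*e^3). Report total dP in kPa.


dp = 1.9 mm = 0.0019 m
Viscous term = 150*0.0314*0.312*(1-0.34)^2 / (0.0019^2*0.34^3) = 4511480
Inertial term = 1.75*74*0.312^2*(1-0.34) / (0.0019*0.34^3) = 111412
dP/L = 4511480 + 111412 = 4622890 Pa/m
dP = 4622890 * 1.5 / 1000 = 6934 kPa

6934 kPa


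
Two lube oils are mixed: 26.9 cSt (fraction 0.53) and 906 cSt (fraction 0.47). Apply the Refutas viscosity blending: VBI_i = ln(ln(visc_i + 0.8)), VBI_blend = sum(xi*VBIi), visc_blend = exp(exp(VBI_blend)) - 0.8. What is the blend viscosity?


Refutas method: VBN_i = 14.534*ln(ln(visc_i + 0.8)) + 10.975, blended linearly by mass fraction; since VBN is linear in VBI_i = ln(ln(visc_i + 0.8)) and the fractions sum to 1, blend VBI directly: visc = exp(exp(VBI_blend)) - 0.8
VBI_1 = ln(ln(26.9 + 0.8)) = 1.2004
VBI_2 = ln(ln(906 + 0.8)) = 1.91838
VBI_blend = 0.53 * 1.2004 + 0.47 * 1.91838 = 1.53785
visc_blend = exp(exp(1.53785)) - 0.8 = 104.3

104.3 cSt


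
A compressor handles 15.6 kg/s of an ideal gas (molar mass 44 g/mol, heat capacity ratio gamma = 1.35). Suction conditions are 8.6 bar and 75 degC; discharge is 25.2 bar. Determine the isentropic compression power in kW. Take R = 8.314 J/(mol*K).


Isentropic work: W = m*(gamma/(gamma-1))*(R*T1/MW)*((P2/P1)^((gamma-1)/gamma) - 1)
T1 = 75 + 273.15 = 348.15 K
Pressure ratio = 25.2 / 8.6 = 2.93023
Exponent = (1.35 - 1)/1.35 = 0.259259
(P2/P1)^exp - 1 = 2.93023^0.259259 - 1 = 0.321443
W = 15.6 * 1.35 / 0.35 * 8.314 * 348.15 / 44 * 0.321443 = 1272

1272 kW


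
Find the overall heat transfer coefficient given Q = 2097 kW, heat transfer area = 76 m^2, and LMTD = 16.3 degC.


From Q = U*A*LMTD, U = Q / (A * LMTD)
U = 2097 / (76 * 16.3) = 2097 / 1238.8 = 1.693

1.693 kW/(m^2*K)


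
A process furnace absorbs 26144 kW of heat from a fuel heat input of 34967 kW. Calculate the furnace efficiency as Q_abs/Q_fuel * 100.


Furnace efficiency = Q_absorbed / Q_fuel * 100
= 26144 / 34967 * 100 = 74.77

74.77 %


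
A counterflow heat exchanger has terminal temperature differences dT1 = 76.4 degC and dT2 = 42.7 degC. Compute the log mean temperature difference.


LMTD = (dT1 - dT2) / ln(dT1/dT2)
= (76.4 - 42.7) / ln(76.4 / 42.7) = 33.7 / 0.581784 = 57.93

57.93 degC


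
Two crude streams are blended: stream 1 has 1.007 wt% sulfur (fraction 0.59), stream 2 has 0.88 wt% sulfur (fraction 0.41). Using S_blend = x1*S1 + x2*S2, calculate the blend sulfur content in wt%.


Linear sulfur blending: S_blend = x1*S1 + x2*S2
Contribution 1: 0.59 * 1.007 = 0.59413 wt%
Contribution 2: 0.41 * 0.88 = 0.3608 wt%
S_blend = 0.59413 + 0.3608 = 0.95493

0.95493 wt%


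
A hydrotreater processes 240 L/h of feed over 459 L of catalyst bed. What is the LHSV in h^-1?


LHSV = volumetric feed rate / catalyst volume
= 240 L/h / 459 L
= 0.5229 h^-1

0.5229 h^-1


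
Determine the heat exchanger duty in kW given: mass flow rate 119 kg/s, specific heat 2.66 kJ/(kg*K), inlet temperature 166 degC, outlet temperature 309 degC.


Q = m_dot * cp * delta_T
delta_T = 309 - 166 = 143 K
Q = 119 * 2.66 * 143
= 316.54 * 143
= 45265.22 kW

45265.22 kW


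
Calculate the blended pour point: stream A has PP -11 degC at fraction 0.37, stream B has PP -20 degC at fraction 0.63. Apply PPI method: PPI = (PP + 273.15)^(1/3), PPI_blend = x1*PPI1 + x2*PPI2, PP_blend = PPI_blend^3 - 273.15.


PPI_1 = (-11 + 273.15)^(1/3) = 6.400049
PPI_2 = (-20 + 273.15)^(1/3) = 6.325953
PPI_blend = 0.37 * 6.400049 + 0.63 * 6.325953 = 6.353369
PP_blend = 6.353369^3 - 273.15 = 256.4556 - 273.15 = -16.69

-16.69 degC


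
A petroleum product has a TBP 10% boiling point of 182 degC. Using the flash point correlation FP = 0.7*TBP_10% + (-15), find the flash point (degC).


FP = 0.7 * 182 + (-15) = 112.4

112.4 degC


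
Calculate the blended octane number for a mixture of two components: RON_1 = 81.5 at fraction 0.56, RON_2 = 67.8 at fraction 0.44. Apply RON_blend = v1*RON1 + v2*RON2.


Linear blending: RON_blend = sum(vi * RONi)
Contribution 1: 0.56 * 81.5 = 45.64
Contribution 2: 0.44 * 67.8 = 29.832
RON_blend = 45.64 + 29.832 = 75.472

75.472


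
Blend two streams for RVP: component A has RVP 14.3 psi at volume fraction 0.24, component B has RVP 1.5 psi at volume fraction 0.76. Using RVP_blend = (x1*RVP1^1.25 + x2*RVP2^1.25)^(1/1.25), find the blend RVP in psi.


Chevron index: RVP_blend = (sum xi*RVPi^1.25)^(1/1.25)
RVP^1.25 terms: 0.24 * 14.3^1.25 + 0.76 * 1.5^1.25 = 7.93554
RVP_blend = 7.93554^(1/1.25) = 5.244

5.244 psi


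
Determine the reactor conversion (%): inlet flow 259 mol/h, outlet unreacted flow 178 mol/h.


X = (F_in - F_out) / F_in * 100
Moles reacted = 259 - 178 = 81
X = 81 / 259 * 100
= 0.3127 * 100
= 31.27 %

31.27 %


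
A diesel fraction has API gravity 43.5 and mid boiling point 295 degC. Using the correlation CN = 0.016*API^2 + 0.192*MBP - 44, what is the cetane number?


CN = 0.016 * 43.5^2 + 0.192 * 295 - 44
CN = 30.276 + 56.64 - 44 = 42.916

42.916


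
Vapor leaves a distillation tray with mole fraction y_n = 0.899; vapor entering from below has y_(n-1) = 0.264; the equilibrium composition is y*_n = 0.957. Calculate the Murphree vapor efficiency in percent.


Murphree vapor efficiency: EMV = (y_n - y_(n-1)) / (y*_n - y_(n-1)) * 100
EMV = (0.899 - 0.264) / (0.957 - 0.264) * 100 = 0.635 / 0.693 * 100 = 91.63

91.63 %


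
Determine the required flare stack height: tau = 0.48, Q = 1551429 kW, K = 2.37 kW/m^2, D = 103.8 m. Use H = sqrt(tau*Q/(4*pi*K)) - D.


tau*Q/(4*pi*K) = 0.48 * 1551429 / (4 * pi * 2.37) = 25004.3
sqrt(25004.3) = 158.127
H = 158.127 - 103.8 = 54.33

54.33 m


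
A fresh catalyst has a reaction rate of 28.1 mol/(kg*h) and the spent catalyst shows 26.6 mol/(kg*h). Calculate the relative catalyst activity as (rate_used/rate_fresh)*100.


Activity (%) = (rate_used / rate_fresh) * 100
rate_used = 26.6, rate_fresh = 28.1
= (26.6 / 28.1) * 100
= 0.9466 * 100 = 94.66

94.66 %


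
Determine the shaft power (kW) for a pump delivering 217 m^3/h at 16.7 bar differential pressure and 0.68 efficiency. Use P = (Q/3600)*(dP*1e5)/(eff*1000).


Q = 217 / 3600 = 0.0602778 m^3/s
P = 0.0602778 * (16.7 * 1e5) / 0.68 / 1000 = 148.0

148.0 kW


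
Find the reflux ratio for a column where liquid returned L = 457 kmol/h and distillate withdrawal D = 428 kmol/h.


Reflux ratio definition: R = L / D (liquid returned / distillate withdrawn)
L = 457 kmol/h, D = 428 kmol/h
R = 457 / 428 = 1.068

1.068


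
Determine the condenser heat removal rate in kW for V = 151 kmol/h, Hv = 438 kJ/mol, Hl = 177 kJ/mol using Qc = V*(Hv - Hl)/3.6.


Qc = 151 * (438 - 177) / 3.6 = 151 * 261 / 3.6 = 10950

10950 kW


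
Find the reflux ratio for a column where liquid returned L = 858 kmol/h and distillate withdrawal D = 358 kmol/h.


Reflux ratio definition: R = L / D (liquid returned / distillate withdrawn)
L = 858 kmol/h, D = 358 kmol/h
R = 858 / 358 = 2.397

2.397


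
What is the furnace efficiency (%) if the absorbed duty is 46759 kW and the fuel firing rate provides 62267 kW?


Furnace efficiency = Q_absorbed / Q_fuel * 100
= 46759 / 62267 * 100 = 75.09

75.09 %


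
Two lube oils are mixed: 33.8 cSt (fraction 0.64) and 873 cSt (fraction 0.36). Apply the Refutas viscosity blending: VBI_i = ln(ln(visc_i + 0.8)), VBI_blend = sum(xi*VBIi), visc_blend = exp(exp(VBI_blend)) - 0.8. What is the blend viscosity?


Refutas method: VBN_i = 14.534*ln(ln(visc_i + 0.8)) + 10.975, blended linearly by mass fraction; since VBN is linear in VBI_i = ln(ln(visc_i + 0.8)) and the fractions sum to 1, blend VBI directly: visc = exp(exp(VBI_blend)) - 0.8
VBI_1 = ln(ln(33.8 + 0.8)) = 1.26521
VBI_2 = ln(ln(873 + 0.8)) = 1.91292
VBI_blend = 0.64 * 1.26521 + 0.36 * 1.91292 = 1.49839
visc_blend = exp(exp(1.49839)) - 0.8 = 86.95

86.95 cSt


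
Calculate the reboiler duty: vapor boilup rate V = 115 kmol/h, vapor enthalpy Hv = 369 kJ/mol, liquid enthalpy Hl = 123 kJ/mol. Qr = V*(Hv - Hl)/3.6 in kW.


Qr = 115 * (369 - 123) / 3.6 = 115 * 246 / 3.6 = 7858

7858 kW


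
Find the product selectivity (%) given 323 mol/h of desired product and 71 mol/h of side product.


Selectivity = desired / (desired + undesired) * 100
Total products = 323 + 71 = 394 mol/h
S = 323 / 394 * 100
= 0.8198 * 100
= 81.98 %

81.98 %


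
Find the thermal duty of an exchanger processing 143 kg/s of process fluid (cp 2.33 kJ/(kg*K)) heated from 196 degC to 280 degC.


Q = m_dot * cp * delta_T
delta_T = 280 - 196 = 84 K
Q = 143 * 2.33 * 84
= 333.19 * 84
= 27987.96 kW

27987.96 kW


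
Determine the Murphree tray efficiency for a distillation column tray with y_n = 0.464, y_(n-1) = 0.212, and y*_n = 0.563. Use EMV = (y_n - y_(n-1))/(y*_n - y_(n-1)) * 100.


Murphree vapor efficiency: EMV = (y_n - y_(n-1)) / (y*_n - y_(n-1)) * 100
EMV = (0.464 - 0.212) / (0.563 - 0.212) * 100 = 0.252 / 0.351 * 100 = 71.79

71.79 %


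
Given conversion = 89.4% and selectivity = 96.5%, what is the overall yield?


Overall yield = conversion (%) * selectivity (%) / 100
Conversion = 89.4%, Selectivity = 96.5%
Y = 89.4 * 96.5 / 100
= 86.271 %

86.271 %


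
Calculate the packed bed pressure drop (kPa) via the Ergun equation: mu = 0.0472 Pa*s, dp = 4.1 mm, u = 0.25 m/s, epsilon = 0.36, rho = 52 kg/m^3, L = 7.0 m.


dp = 4.1 mm = 0.0041 m
Viscous term = 150*0.0472*0.25*(1-0.36)^2 / (0.0041^2*0.36^3) = 924396
Inertial term = 1.75*52*0.25^2*(1-0.36) / (0.0041*0.36^3) = 19028.7
dP/L = 924396 + 19028.7 = 943425 Pa/m
dP = 943425 * 7.0 / 1000 = 6604 kPa

6604 kPa


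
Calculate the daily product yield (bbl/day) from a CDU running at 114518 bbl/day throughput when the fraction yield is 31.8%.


Crude throughput = 114518 bbl/day
Fraction yield = 31.8%
yield = throughput * fraction / 100
yield = 114518 * 31.8 / 100 = 36416.724

36416.724 bbl/day


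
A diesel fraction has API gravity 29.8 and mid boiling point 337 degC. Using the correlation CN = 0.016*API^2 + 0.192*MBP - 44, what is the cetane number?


CN = 0.016 * 29.8^2 + 0.192 * 337 - 44
CN = 14.20864 + 64.704 - 44 = 34.91264

34.91264


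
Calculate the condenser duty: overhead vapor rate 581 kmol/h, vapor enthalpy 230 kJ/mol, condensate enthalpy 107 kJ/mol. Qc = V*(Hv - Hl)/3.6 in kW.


Qc = 581 * (230 - 107) / 3.6 = 581 * 123 / 3.6 = 19850

19850 kW


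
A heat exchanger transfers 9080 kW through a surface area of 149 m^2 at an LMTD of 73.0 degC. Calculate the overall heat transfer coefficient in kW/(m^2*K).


From Q = U*A*LMTD, U = Q / (A * LMTD)
U = 9080 / (149 * 73.0) = 9080 / 10877 = 0.8348

0.8348 kW/(m^2*K)


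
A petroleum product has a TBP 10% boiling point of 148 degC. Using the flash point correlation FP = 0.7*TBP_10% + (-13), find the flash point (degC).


FP = 0.7 * 148 + (-13) = 90.6

90.6 degC


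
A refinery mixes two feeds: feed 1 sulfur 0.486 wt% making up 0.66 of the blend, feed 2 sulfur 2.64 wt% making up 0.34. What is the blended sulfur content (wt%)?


Linear sulfur blending: S_blend = x1*S1 + x2*S2
Contribution 1: 0.66 * 0.486 = 0.32076 wt%
Contribution 2: 0.34 * 2.64 = 0.8976 wt%
S_blend = 0.32076 + 0.8976 = 1.21836

1.21836 wt%


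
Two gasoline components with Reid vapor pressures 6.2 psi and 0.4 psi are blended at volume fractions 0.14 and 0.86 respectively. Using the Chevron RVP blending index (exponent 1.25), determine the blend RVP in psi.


Chevron index: RVP_blend = (sum xi*RVPi^1.25)^(1/1.25)
RVP^1.25 terms: 0.14 * 6.2^1.25 + 0.86 * 0.4^1.25 = 1.64325
RVP_blend = 1.64325^(1/1.25) = 1.488

1.488 psi


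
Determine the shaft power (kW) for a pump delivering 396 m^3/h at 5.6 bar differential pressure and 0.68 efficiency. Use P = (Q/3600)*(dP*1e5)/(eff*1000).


Q = 396 / 3600 = 0.11 m^3/s
P = 0.11 * (5.6 * 1e5) / 0.68 / 1000 = 90.59

90.59 kW


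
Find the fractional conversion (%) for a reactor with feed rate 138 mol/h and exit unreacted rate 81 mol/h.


X = (F_in - F_out) / F_in * 100
Moles reacted = 138 - 81 = 57
X = 57 / 138 * 100
= 0.4130 * 100
= 41.30 %

41.30 %


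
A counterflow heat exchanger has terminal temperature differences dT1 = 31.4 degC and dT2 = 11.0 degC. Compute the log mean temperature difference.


LMTD = (dT1 - dT2) / ln(dT1/dT2)
= (31.4 - 11.0) / ln(31.4 / 11.0) = 20.4 / 1.04891 = 19.45

19.45 degC


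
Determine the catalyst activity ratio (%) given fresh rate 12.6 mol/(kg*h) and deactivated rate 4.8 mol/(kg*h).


Activity (%) = (rate_used / rate_fresh) * 100
rate_used = 4.8, rate_fresh = 12.6
= (4.8 / 12.6) * 100
= 0.3810 * 100 = 38.10

38.10 %


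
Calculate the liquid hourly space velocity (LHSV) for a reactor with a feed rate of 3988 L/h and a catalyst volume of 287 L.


LHSV = volumetric feed rate / catalyst volume
= 3988 L/h / 287 L
= 13.90 h^-1

13.90 h^-1


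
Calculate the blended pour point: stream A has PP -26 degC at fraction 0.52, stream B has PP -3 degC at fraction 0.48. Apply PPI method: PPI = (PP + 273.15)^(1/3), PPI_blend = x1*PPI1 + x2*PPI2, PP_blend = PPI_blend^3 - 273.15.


PPI_1 = (-26 + 273.15)^(1/3) = 6.275575
PPI_2 = (-3 + 273.15)^(1/3) = 6.464501
PPI_blend = 0.52 * 6.275575 + 0.48 * 6.464501 = 6.366259
PP_blend = 6.366259^3 - 273.15 = 258.0197 - 273.15 = -15.13

-15.13 degC


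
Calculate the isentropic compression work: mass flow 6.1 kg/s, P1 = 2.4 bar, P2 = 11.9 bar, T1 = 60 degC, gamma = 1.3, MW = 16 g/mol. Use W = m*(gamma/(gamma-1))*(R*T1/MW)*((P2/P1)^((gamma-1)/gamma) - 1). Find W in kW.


Isentropic work: W = m*(gamma/(gamma-1))*(R*T1/MW)*((P2/P1)^((gamma-1)/gamma) - 1)
T1 = 60 + 273.15 = 333.15 K
Pressure ratio = 11.9 / 2.4 = 4.95833
Exponent = (1.3 - 1)/1.3 = 0.230769
(P2/P1)^exp - 1 = 4.95833^0.230769 - 1 = 0.446978
W = 6.1 * 1.3 / 0.3 * 8.314 * 333.15 / 16 * 0.446978 = 2045

2045 kW


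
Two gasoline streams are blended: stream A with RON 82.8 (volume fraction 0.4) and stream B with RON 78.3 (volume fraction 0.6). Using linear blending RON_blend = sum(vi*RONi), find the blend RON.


Linear blending: RON_blend = sum(vi * RONi)
Contribution 1: 0.4 * 82.8 = 33.12
Contribution 2: 0.6 * 78.3 = 46.98
RON_blend = 33.12 + 46.98 = 80.1

80.1


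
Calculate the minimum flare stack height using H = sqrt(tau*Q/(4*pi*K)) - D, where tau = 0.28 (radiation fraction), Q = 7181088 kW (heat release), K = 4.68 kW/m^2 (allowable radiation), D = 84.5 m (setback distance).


tau*Q/(4*pi*K) = 0.28 * 7181088 / (4 * pi * 4.68) = 34189.5
sqrt(34189.5) = 184.904
H = 184.904 - 84.5 = 100.4

100.4 m


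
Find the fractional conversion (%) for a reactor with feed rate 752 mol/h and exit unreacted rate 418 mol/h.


X = (F_in - F_out) / F_in * 100
Moles reacted = 752 - 418 = 334
X = 334 / 752 * 100
= 0.4441 * 100
= 44.41 %

44.41 %


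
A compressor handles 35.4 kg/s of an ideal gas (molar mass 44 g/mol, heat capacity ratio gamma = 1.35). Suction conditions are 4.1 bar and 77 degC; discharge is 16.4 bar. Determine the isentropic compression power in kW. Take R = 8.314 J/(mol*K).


Isentropic work: W = m*(gamma/(gamma-1))*(R*T1/MW)*((P2/P1)^((gamma-1)/gamma) - 1)
T1 = 77 + 273.15 = 350.15 K
Pressure ratio = 16.4 / 4.1 = 4
Exponent = (1.35 - 1)/1.35 = 0.259259
(P2/P1)^exp - 1 = 4^0.259259 - 1 = 0.432483
W = 35.4 * 1.35 / 0.35 * 8.314 * 350.15 / 44 * 0.432483 = 3907

3907 kW


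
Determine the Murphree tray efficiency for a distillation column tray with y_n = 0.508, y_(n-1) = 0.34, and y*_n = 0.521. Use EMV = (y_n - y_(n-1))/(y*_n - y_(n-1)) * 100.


Murphree vapor efficiency: EMV = (y_n - y_(n-1)) / (y*_n - y_(n-1)) * 100
EMV = (0.508 - 0.34) / (0.521 - 0.34) * 100 = 0.168 / 0.181 * 100 = 92.82

92.82 %


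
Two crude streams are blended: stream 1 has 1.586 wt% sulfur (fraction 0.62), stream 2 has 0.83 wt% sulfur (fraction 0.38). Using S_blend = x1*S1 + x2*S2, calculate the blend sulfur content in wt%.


Linear sulfur blending: S_blend = x1*S1 + x2*S2
Contribution 1: 0.62 * 1.586 = 0.98332 wt%
Contribution 2: 0.38 * 0.83 = 0.3154 wt%
S_blend = 0.98332 + 0.3154 = 1.29872

1.29872 wt%


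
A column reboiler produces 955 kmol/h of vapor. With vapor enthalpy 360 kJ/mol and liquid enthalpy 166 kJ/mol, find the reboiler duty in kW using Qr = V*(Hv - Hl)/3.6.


Qr = 955 * (360 - 166) / 3.6 = 955 * 194 / 3.6 = 51460

51460 kW


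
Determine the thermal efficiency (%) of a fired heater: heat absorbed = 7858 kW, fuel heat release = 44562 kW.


Furnace efficiency = Q_absorbed / Q_fuel * 100
= 7858 / 44562 * 100 = 17.63

17.63 %


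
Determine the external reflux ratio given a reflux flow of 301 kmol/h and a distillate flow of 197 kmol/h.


Reflux ratio definition: R = L / D (liquid returned / distillate withdrawn)
L = 301 kmol/h, D = 197 kmol/h
R = 301 / 197 = 1.528

1.528


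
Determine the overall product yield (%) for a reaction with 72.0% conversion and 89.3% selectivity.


Overall yield = conversion (%) * selectivity (%) / 100
Conversion = 72.0%, Selectivity = 89.3%
Y = 72.0 * 89.3 / 100
= 64.296 %

64.296 %


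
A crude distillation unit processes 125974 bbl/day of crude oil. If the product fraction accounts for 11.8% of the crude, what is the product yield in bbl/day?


Crude throughput = 125974 bbl/day
Fraction yield = 11.8%
yield = throughput * fraction / 100
yield = 125974 * 11.8 / 100 = 14864.932

14864.932 bbl/day


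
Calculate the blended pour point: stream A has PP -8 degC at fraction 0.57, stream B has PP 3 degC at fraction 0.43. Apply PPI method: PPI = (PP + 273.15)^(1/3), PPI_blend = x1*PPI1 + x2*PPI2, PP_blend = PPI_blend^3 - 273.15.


PPI_1 = (-8 + 273.15)^(1/3) = 6.42437
PPI_2 = (3 + 273.15)^(1/3) = 6.512009
PPI_blend = 0.57 * 6.42437 + 0.43 * 6.512009 = 6.462055
PP_blend = 6.462055^3 - 273.15 = 269.8435 - 273.15 = -3.31

-3.31 degC


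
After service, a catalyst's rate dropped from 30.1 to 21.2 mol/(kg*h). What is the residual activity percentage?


Activity (%) = (rate_used / rate_fresh) * 100
rate_used = 21.2, rate_fresh = 30.1
= (21.2 / 30.1) * 100
= 0.7043 * 100 = 70.43

70.43 %


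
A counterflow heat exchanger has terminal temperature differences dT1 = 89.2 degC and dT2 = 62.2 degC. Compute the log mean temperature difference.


LMTD = (dT1 - dT2) / ln(dT1/dT2)
= (89.2 - 62.2) / ln(89.2 / 62.2) = 27 / 0.360526 = 74.89

74.89 degC


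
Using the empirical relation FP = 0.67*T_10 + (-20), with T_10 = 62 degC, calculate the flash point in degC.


FP = 0.67 * 62 + (-20) = 21.54

21.54 degC


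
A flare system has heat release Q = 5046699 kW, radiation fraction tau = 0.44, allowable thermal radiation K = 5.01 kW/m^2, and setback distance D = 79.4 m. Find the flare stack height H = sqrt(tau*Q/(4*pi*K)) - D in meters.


tau*Q/(4*pi*K) = 0.44 * 5046699 / (4 * pi * 5.01) = 35270.6
sqrt(35270.6) = 187.805
H = 187.805 - 79.4 = 108.4

108.4 m


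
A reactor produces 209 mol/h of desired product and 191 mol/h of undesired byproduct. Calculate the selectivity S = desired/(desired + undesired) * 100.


Selectivity = desired / (desired + undesired) * 100
Total products = 209 + 191 = 400 mol/h
S = 209 / 400 * 100
= 0.5225 * 100
= 52.25 %

52.25 %


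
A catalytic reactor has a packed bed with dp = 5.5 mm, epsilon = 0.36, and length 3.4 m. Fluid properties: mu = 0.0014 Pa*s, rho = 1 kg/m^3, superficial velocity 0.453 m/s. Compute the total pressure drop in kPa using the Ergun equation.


dp = 5.5 mm = 0.0055 m
Viscous term = 150*0.0014*0.453*(1-0.36)^2 / (0.0055^2*0.36^3) = 27608.6
Inertial term = 1.75*1*0.453^2*(1-0.36) / (0.0055*0.36^3) = 895.662
dP/L = 27608.6 + 895.662 = 28504.3 Pa/m
dP = 28504.3 * 3.4 / 1000 = 96.91 kPa

96.91 kPa


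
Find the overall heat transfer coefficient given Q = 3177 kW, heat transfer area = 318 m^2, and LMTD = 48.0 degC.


From Q = U*A*LMTD, U = Q / (A * LMTD)
U = 3177 / (318 * 48.0) = 3177 / 15264 = 0.2081

0.2081 kW/(m^2*K)


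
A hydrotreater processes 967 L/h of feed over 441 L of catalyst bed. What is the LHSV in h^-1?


LHSV = volumetric feed rate / catalyst volume
= 967 L/h / 441 L
= 2.193 h^-1

2.193 h^-1


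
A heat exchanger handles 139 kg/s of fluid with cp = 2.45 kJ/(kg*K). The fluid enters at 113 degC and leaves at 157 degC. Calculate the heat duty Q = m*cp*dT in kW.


Q = m_dot * cp * delta_T
delta_T = 157 - 113 = 44 K
Q = 139 * 2.45 * 44
= 340.55 * 44
= 14984.2 kW

14984.2 kW


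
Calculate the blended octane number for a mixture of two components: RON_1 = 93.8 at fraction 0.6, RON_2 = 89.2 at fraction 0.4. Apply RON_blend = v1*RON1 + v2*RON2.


Linear blending: RON_blend = sum(vi * RONi)
Contribution 1: 0.6 * 93.8 = 56.28
Contribution 2: 0.4 * 89.2 = 35.68
RON_blend = 56.28 + 35.68 = 91.96

91.96


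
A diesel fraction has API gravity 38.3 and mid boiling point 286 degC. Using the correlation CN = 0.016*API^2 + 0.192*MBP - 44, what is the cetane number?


CN = 0.016 * 38.3^2 + 0.192 * 286 - 44
CN = 23.47024 + 54.912 - 44 = 34.38224

34.38224


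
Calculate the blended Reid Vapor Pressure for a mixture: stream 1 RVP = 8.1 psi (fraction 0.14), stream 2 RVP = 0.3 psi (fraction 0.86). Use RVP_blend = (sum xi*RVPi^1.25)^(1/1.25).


Chevron index: RVP_blend = (sum xi*RVPi^1.25)^(1/1.25)
RVP^1.25 terms: 0.14 * 8.1^1.25 + 0.86 * 0.3^1.25 = 2.10403
RVP_blend = 2.10403^(1/1.25) = 1.813

1.813 psi


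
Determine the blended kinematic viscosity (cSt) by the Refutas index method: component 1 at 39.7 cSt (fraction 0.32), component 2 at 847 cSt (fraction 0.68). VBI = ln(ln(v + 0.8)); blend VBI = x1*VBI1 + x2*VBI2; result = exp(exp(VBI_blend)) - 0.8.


Refutas method: VBN_i = 14.534*ln(ln(visc_i + 0.8)) + 10.975, blended linearly by mass fraction; since VBN is linear in VBI_i = ln(ln(visc_i + 0.8)) and the fractions sum to 1, blend VBI directly: visc = exp(exp(VBI_blend)) - 0.8
VBI_1 = ln(ln(39.7 + 0.8)) = 1.30868
VBI_2 = ln(ln(847 + 0.8)) = 1.90845
VBI_blend = 0.32 * 1.30868 + 0.68 * 1.90845 = 1.71652
visc_blend = exp(exp(1.71652)) - 0.8 = 260.4

260.4 cSt


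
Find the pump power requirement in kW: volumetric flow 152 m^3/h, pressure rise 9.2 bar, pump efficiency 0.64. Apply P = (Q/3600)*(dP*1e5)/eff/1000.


Q = 152 / 3600 = 0.0422222 m^3/s
P = 0.0422222 * (9.2 * 1e5) / 0.64 / 1000 = 60.69

60.69 kW


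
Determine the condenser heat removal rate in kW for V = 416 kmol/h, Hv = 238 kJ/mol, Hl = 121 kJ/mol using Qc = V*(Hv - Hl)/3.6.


Qc = 416 * (238 - 121) / 3.6 = 416 * 117 / 3.6 = 13520

13520 kW


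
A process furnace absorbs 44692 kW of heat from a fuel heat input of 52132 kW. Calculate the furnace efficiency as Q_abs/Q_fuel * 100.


Furnace efficiency = Q_absorbed / Q_fuel * 100
= 44692 / 52132 * 100 = 85.73

85.73 %


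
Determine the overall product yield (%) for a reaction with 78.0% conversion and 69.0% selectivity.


Overall yield = conversion (%) * selectivity (%) / 100
Conversion = 78.0%, Selectivity = 69.0%
Y = 78.0 * 69.0 / 100
= 53.82 %

53.82 %


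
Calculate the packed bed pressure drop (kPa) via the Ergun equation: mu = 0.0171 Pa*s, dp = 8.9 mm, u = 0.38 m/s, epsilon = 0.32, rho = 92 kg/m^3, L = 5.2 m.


dp = 8.9 mm = 0.0089 m
Viscous term = 150*0.0171*0.38*(1-0.32)^2 / (0.0089^2*0.32^3) = 173644
Inertial term = 1.75*92*0.38^2*(1-0.32) / (0.0089*0.32^3) = 54207.8
dP/L = 173644 + 54207.8 = 227852 Pa/m
dP = 227852 * 5.2 / 1000 = 1185 kPa

1185 kPa


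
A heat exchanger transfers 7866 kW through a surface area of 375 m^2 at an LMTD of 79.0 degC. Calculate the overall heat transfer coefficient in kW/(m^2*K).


From Q = U*A*LMTD, U = Q / (A * LMTD)
U = 7866 / (375 * 79.0) = 7866 / 29625 = 0.2655

0.2655 kW/(m^2*K)


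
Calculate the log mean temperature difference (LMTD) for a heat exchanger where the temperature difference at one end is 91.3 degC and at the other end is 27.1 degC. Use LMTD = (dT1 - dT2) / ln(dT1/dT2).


LMTD = (dT1 - dT2) / ln(dT1/dT2)
= (91.3 - 27.1) / ln(91.3 / 27.1) = 64.2 / 1.21462 = 52.86

52.86 degC


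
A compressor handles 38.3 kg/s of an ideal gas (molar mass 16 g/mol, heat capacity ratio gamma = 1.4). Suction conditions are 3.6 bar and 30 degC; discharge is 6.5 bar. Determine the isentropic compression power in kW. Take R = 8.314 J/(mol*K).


Isentropic work: W = m*(gamma/(gamma-1))*(R*T1/MW)*((P2/P1)^((gamma-1)/gamma) - 1)
T1 = 30 + 273.15 = 303.15 K
Pressure ratio = 6.5 / 3.6 = 1.80556
Exponent = (1.4 - 1)/1.4 = 0.285714
(P2/P1)^exp - 1 = 1.80556^0.285714 - 1 = 0.183907
W = 38.3 * 1.4 / 0.4 * 8.314 * 303.15 / 16 * 0.183907 = 3883

3883 kW


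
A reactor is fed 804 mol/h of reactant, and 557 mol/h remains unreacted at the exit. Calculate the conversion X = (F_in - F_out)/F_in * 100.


X = (F_in - F_out) / F_in * 100
Moles reacted = 804 - 557 = 247
X = 247 / 804 * 100
= 0.3072 * 100
= 30.72 %

30.72 %


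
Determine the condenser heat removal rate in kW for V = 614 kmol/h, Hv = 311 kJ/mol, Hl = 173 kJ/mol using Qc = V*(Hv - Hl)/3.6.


Qc = 614 * (311 - 173) / 3.6 = 614 * 138 / 3.6 = 23540

23540 kW


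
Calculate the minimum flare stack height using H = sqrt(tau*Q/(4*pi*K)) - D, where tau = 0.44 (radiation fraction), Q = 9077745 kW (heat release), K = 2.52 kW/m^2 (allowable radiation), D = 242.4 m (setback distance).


tau*Q/(4*pi*K) = 0.44 * 9077745 / (4 * pi * 2.52) = 126131
sqrt(126131) = 355.149
H = 355.149 - 242.4 = 112.7

112.7 m


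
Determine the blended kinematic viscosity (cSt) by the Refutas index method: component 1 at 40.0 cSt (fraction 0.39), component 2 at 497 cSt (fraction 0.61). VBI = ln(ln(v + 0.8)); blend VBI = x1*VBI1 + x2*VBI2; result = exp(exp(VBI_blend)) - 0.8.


Refutas method: VBN_i = 14.534*ln(ln(visc_i + 0.8)) + 10.975, blended linearly by mass fraction; since VBN is linear in VBI_i = ln(ln(visc_i + 0.8)) and the fractions sum to 1, blend VBI directly: visc = exp(exp(VBI_blend)) - 0.8
VBI_1 = ln(ln(40.0 + 0.8)) = 1.31068
VBI_2 = ln(ln(497 + 0.8)) = 1.82619
VBI_blend = 0.39 * 1.31068 + 0.61 * 1.82619 = 1.62514
visc_blend = exp(exp(1.62514)) - 0.8 = 159.8

159.8 cSt


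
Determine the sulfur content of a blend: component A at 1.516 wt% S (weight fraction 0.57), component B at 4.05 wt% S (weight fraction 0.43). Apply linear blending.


Linear sulfur blending: S_blend = x1*S1 + x2*S2
Contribution 1: 0.57 * 1.516 = 0.86412 wt%
Contribution 2: 0.43 * 4.05 = 1.7415 wt%
S_blend = 0.86412 + 1.7415 = 2.60562

2.60562 wt%


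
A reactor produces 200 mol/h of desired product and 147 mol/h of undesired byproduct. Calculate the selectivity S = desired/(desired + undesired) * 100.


Selectivity = desired / (desired + undesired) * 100
Total products = 200 + 147 = 347 mol/h
S = 200 / 347 * 100
= 0.5764 * 100
= 57.64 %

57.64 %


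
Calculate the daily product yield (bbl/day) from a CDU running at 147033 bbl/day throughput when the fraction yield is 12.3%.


Crude throughput = 147033 bbl/day
Fraction yield = 12.3%
yield = throughput * fraction / 100
yield = 147033 * 12.3 / 100 = 18085.059

18085.059 bbl/day


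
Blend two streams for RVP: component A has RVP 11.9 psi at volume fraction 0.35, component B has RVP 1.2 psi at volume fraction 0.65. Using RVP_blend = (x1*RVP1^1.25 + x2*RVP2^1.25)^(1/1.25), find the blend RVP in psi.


Chevron index: RVP_blend = (sum xi*RVPi^1.25)^(1/1.25)
RVP^1.25 terms: 0.35 * 11.9^1.25 + 0.65 * 1.2^1.25 = 8.55211
RVP_blend = 8.55211^(1/1.25) = 5.567

5.567 psi


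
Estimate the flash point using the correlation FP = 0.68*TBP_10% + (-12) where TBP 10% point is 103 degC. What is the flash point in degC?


FP = 0.68 * 103 + (-12) = 58.04

58.04 degC
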